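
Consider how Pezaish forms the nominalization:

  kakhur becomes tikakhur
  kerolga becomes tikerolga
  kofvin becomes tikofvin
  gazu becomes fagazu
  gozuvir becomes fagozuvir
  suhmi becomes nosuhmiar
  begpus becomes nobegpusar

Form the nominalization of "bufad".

kakhur and gozuvir both end in -r yet inflect differently (tikakhur, fagozuvir), so the final letter is not what conditions the rule; the first letter is.
"bufad" begins with b-. The one such stem in the data (begpus → nobegpusar) adds no- … -ar around the stem, so the same rule applies.
So bufad → nobufadar.

nobufadar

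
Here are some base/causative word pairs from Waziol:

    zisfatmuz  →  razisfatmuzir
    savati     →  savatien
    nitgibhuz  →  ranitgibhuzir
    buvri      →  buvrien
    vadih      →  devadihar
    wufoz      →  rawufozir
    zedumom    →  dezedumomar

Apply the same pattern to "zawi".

zawien

savati and vadih both have last vowel 'i' yet inflect differently (savatien, devadihar), so the last vowel is not what conditions the rule; the final letter is.
"zawi" ends in -i. The stems ending in -i (savati → savatien, buvri → buvrien) add -en.
So zawi → zawien.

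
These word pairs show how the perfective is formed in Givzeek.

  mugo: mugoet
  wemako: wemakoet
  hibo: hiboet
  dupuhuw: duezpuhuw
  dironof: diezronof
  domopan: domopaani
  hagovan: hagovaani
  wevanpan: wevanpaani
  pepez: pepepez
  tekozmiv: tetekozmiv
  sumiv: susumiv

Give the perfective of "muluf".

mugo and dironof both have last vowel 'o' yet inflect differently (mugoet, diezronof), so the last vowel is not what conditions the rule; the final letter is.
"muluf" ends in -f. The one such stem in the data (dironof → diezronof) inserts -ez- after the first vowel (as does dupuhuw), so the same rule applies.
The other patterns: stems ending in -o add -et; stems ending in -n drop the final letter and add -ani; stems ending in -v or -z repeat the first consonant+vowel as a prefix.
So muluf → muezluf.

muezluf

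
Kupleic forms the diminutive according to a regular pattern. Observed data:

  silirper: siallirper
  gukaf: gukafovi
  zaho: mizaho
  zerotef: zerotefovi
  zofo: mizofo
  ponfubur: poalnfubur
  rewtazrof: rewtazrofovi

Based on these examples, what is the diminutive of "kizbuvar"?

kialzbuvar

"kizbuvar" ends in -r. The stems ending in -r (ponfubur → poalnfubur, silirper → siallirper) insert -al- after the first vowel.
So kizbuvar → kialzbuvar.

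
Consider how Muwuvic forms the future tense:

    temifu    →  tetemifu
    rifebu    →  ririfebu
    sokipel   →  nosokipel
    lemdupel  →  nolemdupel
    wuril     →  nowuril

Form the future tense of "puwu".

pupuwu

lemdupel and rifebu both have 3 vowels yet inflect differently (nolemdupel, ririfebu), so the number of vowels is not what conditions the rule; the final letter is.
"puwu" ends in -u. The stems ending in -u (rifebu → ririfebu, temifu → tetemifu) repeat the first consonant+vowel as a prefix.
The other pattern: stems ending in -l add the prefix no-.
So puwu → pupuwu.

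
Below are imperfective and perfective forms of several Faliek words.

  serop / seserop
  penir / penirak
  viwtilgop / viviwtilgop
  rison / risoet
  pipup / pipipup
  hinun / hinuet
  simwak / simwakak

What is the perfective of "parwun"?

"parwun" ends in -n. The stems ending in -n (rison → risoet, hinun → hinuet) drop the final letter and add -et.
The other patterns: stems ending in -p repeat the first consonant+vowel as a prefix; stems ending in -k or -r add -ak.
So parwun → parwuet.

parwuet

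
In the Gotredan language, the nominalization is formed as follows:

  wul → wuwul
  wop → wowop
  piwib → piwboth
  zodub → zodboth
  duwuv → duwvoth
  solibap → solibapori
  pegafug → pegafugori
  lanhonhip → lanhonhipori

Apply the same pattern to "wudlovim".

wop and solibap both end in -p yet inflect differently (wowop, solibapori), so the final letter is not what conditions the rule; the number of vowels is.
"wudlovim" has 3 vowels. The stems with 3 vowels (solibap → solibapori, pegafug → pegafugori, lanhonhip → lanhonhipori) add -ori.
The other patterns: stems with 1 vowel repeat the first consonant+vowel as a prefix; stems with 2 vowels delete the last vowel and add -oth.
So wudlovim → wudlovimori.

wudlovimori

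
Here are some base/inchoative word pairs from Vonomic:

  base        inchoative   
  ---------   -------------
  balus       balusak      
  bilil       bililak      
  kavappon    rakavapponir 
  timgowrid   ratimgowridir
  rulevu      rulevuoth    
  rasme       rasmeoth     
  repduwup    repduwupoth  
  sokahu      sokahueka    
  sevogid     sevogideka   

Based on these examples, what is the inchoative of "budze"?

rulevu and sokahu both end in -u yet inflect differently (rulevuoth, sokahueka), so the final letter is not what conditions the rule; the first letter is.
"budze" begins with b-. The stems beginning with b- (balus → balusak, bilil → bililak) add -ak.
The other patterns: stems beginning with k- or t- add ra- … -ir around the stem; stems beginning with r- add -oth; stems beginning with s- add -eka.
So budze → budzeak.

budzeak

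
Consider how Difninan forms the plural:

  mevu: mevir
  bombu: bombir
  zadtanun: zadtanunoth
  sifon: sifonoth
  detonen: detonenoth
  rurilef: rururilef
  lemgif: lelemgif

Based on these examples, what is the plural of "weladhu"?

weladhir

"weladhu" ends in -u. The stems ending in -u (mevu → mevir, bombu → bombir) drop the final letter and add -ir.
The other patterns: stems ending in -n add -oth; stems ending in -f repeat the first consonant+vowel as a prefix.
So weladhu → weladhir.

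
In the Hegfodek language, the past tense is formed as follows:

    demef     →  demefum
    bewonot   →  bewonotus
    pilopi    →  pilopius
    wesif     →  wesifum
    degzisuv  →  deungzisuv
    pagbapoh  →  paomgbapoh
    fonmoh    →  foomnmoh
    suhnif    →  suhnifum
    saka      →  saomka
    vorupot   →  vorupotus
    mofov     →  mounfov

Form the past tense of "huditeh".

"huditeh" ends in -h. The stems ending in -h (fonmoh → foomnmoh, pagbapoh → paomgbapoh) insert -om- after the first vowel.
The other patterns: stems ending in -f add -um; stems ending in -v insert -un- after the first vowel; stems ending in -i or -t add -us.
So huditeh → huomditeh.

huomditeh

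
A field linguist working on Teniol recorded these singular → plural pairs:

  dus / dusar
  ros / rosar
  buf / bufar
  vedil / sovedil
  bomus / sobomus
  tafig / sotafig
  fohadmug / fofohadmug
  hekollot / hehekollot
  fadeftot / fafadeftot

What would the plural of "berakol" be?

dus and bomus both end in -s yet inflect differently (dusar, sobomus), so the final letter is not what conditions the rule; the number of vowels is.
"berakol" has 3 vowels. The stems with 3 vowels (fohadmug → fofohadmug, hekollot → hehekollot, fadeftot → fafadeftot) repeat the first consonant+vowel as a prefix.
The other patterns: stems with 1 vowel add -ar; stems with 2 vowels add the prefix so-.
So berakol → beberakol.

beberakol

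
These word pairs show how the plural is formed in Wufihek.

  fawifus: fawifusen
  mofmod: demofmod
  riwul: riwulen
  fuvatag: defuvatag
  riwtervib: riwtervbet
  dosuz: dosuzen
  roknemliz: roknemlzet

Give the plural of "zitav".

dezitav

roknemliz and dosuz both end in -z yet inflect differently (roknemlzet, dosuzen), so the final letter is not what conditions the rule; the last vowel is.
"zitav" has last vowel 'a'. The one such stem in the data (fuvatag → defuvatag) adds the prefix de-, so the same rule applies.
So zitav → dezitav.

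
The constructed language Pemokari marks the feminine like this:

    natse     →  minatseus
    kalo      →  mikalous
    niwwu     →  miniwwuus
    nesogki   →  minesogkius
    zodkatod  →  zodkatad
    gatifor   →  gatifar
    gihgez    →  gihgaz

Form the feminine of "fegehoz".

"fegehoz" ends in a consonant. The stems ending in a consonant (zodkatod → zodkatad, gatifor → gatifar, gihgez → gihgaz) change the last vowel to 'a'.
The other pattern: stems ending in a vowel add mi- … -us around the stem.
So fegehoz → fegehaz.

fegehaz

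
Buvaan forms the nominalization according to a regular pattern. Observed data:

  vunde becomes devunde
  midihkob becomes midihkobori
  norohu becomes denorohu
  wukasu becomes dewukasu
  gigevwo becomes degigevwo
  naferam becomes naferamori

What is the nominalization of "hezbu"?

midihkob and gigevwo both have last vowel 'o' yet inflect differently (midihkobori, degigevwo), so the last vowel is not what conditions the rule; whether the stem ends in a vowel or a consonant is.
"hezbu" ends in a vowel. The stems ending in a vowel (wukasu → dewukasu, vunde → devunde, norohu → denorohu) add the prefix de-.
So hezbu → dehezbu.

dehezbu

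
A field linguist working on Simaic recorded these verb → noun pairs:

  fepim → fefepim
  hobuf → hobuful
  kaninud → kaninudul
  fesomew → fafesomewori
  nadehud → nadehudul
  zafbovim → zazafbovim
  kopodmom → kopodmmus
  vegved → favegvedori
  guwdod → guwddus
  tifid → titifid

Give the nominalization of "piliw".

pipiliw

guwdod and vegved both end in -d yet inflect differently (guwddus, favegvedori), so the final letter is not what conditions the rule; the last vowel is.
"piliw" has last vowel 'i'. The stems whose last vowel is 'i' (tifid → titifid, zafbovim → zazafbovim, fepim → fefepim) repeat the first consonant+vowel as a prefix.
The other patterns: stems whose last vowel is 'o' delete the last vowel and add -us; stems whose last vowel is 'e' add fa- … -ori around the stem; stems whose last vowel is 'u' add -ul.
So piliw → pipiliw.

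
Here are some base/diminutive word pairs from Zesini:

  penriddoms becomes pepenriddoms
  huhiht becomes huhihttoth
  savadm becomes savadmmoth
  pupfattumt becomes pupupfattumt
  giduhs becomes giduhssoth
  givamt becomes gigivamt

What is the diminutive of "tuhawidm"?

tuhawidmmoth

penriddoms and giduhs both end in -s yet inflect differently (pepenriddoms, giduhssoth), so the final letter is not what conditions the rule; the second-to-last letter is.
"tuhawidm" has second-to-last letter 'd'. The one such stem in the data (savadm → savadmmoth) doubles the final consonant and adds -oth (as do giduhs, huhiht), so the same rule applies.
The other pattern: stems whose second-to-last letter is 'm' repeat the first consonant+vowel as a prefix.
So tuhawidm → tuhawidmmoth.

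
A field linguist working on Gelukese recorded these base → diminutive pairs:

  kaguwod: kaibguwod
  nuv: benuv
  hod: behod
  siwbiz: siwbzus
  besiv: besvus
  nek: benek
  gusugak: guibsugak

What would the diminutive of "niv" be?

beniv

nuv and besiv both end in -v yet inflect differently (benuv, besvus), so the final letter is not what conditions the rule; the number of vowels is.
"niv" has 1 vowel. The stems with 1 vowel (nek → benek, nuv → benuv, hod → behod) add the prefix be-.
The other patterns: stems with 2 vowels delete the last vowel and add -us; stems with 3 vowels insert -ib- after the first vowel.
So niv → beniv.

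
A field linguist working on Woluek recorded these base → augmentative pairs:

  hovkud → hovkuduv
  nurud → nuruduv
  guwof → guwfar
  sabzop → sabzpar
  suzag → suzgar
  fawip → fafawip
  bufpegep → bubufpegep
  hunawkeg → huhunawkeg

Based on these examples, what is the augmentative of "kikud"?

"kikud" has last vowel 'u'. The stems whose last vowel is 'u' (hovkud → hovkuduv, nurud → nuruduv) add -uv.
So kikud → kikuduv.

kikuduv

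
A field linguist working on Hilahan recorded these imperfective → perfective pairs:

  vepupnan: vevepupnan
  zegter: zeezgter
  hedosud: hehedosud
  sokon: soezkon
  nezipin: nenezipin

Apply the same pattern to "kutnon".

sokon and nezipin both end in -n yet inflect differently (soezkon, nenezipin), so the final letter is not what conditions the rule; the number of vowels is.
"kutnon" has 2 vowels. The stems with 2 vowels (zegter → zeezgter, sokon → soezkon) insert -ez- after the first vowel.
The other pattern: stems with 3 vowels repeat the first consonant+vowel as a prefix.
So kutnon → kueztnon.

kueztnon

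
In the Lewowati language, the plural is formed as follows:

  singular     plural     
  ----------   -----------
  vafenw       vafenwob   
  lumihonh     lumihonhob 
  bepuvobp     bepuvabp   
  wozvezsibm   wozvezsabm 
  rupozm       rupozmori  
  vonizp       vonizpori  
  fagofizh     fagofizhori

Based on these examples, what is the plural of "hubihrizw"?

hubihrizwori

"hubihrizw" has second-to-last letter 'z'. The stems whose second-to-last letter is 'z' (rupozm → rupozmori, vonizp → vonizpori, fagofizh → fagofizhori) add -ori.
So hubihrizw → hubihrizwori.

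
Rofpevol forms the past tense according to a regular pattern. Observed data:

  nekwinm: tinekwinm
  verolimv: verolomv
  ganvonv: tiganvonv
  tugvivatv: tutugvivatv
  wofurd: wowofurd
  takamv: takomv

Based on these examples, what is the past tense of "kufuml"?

kufoml

ganvonv and verolimv both end in -v yet inflect differently (tiganvonv, verolomv), so the final letter is not what conditions the rule; the second-to-last letter is.
"kufuml" has second-to-last letter 'm'. The stems whose second-to-last letter is 'm' (verolimv → verolomv, takamv → takomv) change the last vowel to 'o'.
The other patterns: stems whose second-to-last letter is 'n' add the prefix ti-; stems whose second-to-last letter is 'r' or 't' repeat the first consonant+vowel as a prefix.
So kufuml → kufoml.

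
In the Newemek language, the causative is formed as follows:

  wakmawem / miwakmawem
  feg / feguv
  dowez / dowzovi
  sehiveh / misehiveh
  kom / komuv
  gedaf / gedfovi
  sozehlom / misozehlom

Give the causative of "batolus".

kom and sozehlom both end in -m yet inflect differently (komuv, misozehlom), so the final letter is not what conditions the rule; the number of vowels is.
"batolus" has 3 vowels. The stems with 3 vowels (sozehlom → misozehlom, sehiveh → misehiveh, wakmawem → miwakmawem) add the prefix mi-.
So batolus → mibatolus.

mibatolus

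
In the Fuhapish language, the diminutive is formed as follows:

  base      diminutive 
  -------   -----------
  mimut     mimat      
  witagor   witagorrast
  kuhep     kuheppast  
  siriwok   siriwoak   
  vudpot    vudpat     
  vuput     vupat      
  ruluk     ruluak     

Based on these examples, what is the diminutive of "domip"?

domippast

"domip" ends in -p. The one such stem in the data (kuhep → kuheppast) doubles the final consonant and adds -ast (as does witagor), so the same rule applies.
So domip → domippast.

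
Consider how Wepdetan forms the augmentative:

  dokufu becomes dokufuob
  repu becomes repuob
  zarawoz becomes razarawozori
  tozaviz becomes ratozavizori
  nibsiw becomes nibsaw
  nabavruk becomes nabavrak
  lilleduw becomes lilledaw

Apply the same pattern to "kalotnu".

kalotnuob

tozaviz and nibsiw both have last vowel 'i' yet inflect differently (ratozavizori, nibsaw), so the last vowel is not what conditions the rule; the final letter is.
"kalotnu" ends in -u. The stems ending in -u (dokufu → dokufuob, repu → repuob) add -ob.
So kalotnu → kalotnuob.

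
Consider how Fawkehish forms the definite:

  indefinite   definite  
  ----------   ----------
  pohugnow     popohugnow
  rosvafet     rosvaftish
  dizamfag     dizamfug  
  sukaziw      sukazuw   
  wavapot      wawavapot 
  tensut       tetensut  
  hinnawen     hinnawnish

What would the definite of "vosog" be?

rosvafet and tensut both end in -t yet inflect differently (rosvaftish, tetensut), so the final letter is not what conditions the rule; the last vowel is.
"vosog" has last vowel 'o'. The stems whose last vowel is 'o' (wavapot → wawavapot, pohugnow → popohugnow) repeat the first consonant+vowel as a prefix.
The other patterns: stems whose last vowel is 'e' delete the last vowel and add -ish; stems whose last vowel is 'a' or 'i' change the last vowel to 'u'.
So vosog → vovosog.

vovosog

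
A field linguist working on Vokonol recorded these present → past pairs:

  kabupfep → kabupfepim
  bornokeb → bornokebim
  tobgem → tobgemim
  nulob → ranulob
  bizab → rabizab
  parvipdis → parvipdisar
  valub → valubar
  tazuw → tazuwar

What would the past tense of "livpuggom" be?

bornokeb and nulob both end in -b yet inflect differently (bornokebim, ranulob), so the final letter is not what conditions the rule; the last vowel is.
"livpuggom" has last vowel 'o'. The one such stem in the data (nulob → ranulob) adds the prefix ra-, so the same rule applies.
The other patterns: stems whose last vowel is 'e' add -im; stems whose last vowel is 'i' or 'u' add -ar.
So livpuggom → ralivpuggom.

ralivpuggom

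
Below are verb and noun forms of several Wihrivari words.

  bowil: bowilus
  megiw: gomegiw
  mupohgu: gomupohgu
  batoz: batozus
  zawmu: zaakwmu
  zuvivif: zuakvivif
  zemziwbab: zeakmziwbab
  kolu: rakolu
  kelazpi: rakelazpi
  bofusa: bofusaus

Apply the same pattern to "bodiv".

bodivus

"bodiv" begins with b-. The stems beginning with b- (bofusa → bofusaus, batoz → batozus, bowil → bowilus) add -us.
So bodiv → bodivus.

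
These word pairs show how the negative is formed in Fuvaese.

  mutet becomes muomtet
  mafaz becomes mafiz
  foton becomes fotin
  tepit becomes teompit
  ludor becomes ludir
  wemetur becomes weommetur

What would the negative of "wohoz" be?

wohiz

"wohoz" has last vowel 'o'. The stems whose last vowel is 'o' (foton → fotin, ludor → ludir) change the last vowel to 'i'.
The other pattern: stems whose last vowel is 'e', 'i' or 'u' insert -om- after the first vowel.
So wohoz → wohiz.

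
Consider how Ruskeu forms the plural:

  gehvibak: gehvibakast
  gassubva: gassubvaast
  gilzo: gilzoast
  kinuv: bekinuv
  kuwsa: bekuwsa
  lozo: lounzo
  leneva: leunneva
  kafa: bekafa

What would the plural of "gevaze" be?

"gevaze" begins with g-. The stems beginning with g- (gassubva → gassubvaast, gehvibak → gehvibakast, gilzo → gilzoast) add -ast.
The other patterns: stems beginning with k- add the prefix be-; stems beginning with l- insert -un- after the first vowel.
So gevaze → gevazeast.

gevazeast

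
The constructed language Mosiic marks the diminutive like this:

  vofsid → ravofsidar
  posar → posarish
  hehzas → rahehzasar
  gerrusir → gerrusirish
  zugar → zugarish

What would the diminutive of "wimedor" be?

wimedorish

zugar and hehzas both have last vowel 'a' yet inflect differently (zugarish, rahehzasar), so the last vowel is not what conditions the rule; the final letter is.
"wimedor" ends in -r. The stems ending in -r (gerrusir → gerrusirish, zugar → zugarish, posar → posarish) add -ish.
So wimedor → wimedorish.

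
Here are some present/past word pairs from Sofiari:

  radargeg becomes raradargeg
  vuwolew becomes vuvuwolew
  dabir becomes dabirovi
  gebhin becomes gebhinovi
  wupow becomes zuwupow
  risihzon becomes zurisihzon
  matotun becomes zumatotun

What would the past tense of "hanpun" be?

zuhanpun

vuwolew and wupow both end in -w yet inflect differently (vuvuwolew, zuwupow), so the final letter is not what conditions the rule; the last vowel is.
"hanpun" has last vowel 'u'. The one such stem in the data (matotun → zumatotun) adds the prefix zu-, so the same rule applies.
The other patterns: stems whose last vowel is 'e' repeat the first consonant+vowel as a prefix; stems whose last vowel is 'i' add -ovi.
So hanpun → zuhanpun.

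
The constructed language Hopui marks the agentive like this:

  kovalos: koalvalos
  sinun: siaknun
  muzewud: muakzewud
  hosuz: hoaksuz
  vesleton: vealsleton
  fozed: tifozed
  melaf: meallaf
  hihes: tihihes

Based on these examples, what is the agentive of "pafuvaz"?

paalfuvaz

muzewud and fozed both end in -d yet inflect differently (muakzewud, tifozed), so the final letter is not what conditions the rule; the last vowel is.
"pafuvaz" has last vowel 'a'. The one such stem in the data (melaf → meallaf) inserts -al- after the first vowel (as do kovalos, vesleton), so the same rule applies.
So pafuvaz → paalfuvaz.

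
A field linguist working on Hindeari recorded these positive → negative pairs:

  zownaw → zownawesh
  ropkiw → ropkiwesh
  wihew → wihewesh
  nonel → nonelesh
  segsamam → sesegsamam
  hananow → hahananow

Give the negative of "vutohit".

vuvutohit

zownaw and hananow both end in -w yet inflect differently (zownawesh, hahananow), so the final letter is not what conditions the rule; the number of vowels is.
"vutohit" has 3 vowels. The stems with 3 vowels (segsamam → sesegsamam, hananow → hahananow) repeat the first consonant+vowel as a prefix.
The other pattern: stems with 2 vowels add -esh.
So vutohit → vuvutohit.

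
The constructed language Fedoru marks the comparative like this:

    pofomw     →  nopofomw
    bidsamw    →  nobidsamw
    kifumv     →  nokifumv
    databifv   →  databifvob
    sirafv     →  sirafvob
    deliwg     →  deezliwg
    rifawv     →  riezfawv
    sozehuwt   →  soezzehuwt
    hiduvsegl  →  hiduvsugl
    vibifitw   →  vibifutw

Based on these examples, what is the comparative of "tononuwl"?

toeznonuwl

kifumv and databifv both end in -v yet inflect differently (nokifumv, databifvob), so the final letter is not what conditions the rule; the second-to-last letter is.
"tononuwl" has second-to-last letter 'w'. The stems whose second-to-last letter is 'w' (deliwg → deezliwg, rifawv → riezfawv, sozehuwt → soezzehuwt) insert -ez- after the first vowel.
The other patterns: stems whose second-to-last letter is 'm' add the prefix no-; stems whose second-to-last letter is 'f' add -ob; stems whose second-to-last letter is 'g' or 't' change the last vowel to 'u'.
So tononuwl → toeznonuwl.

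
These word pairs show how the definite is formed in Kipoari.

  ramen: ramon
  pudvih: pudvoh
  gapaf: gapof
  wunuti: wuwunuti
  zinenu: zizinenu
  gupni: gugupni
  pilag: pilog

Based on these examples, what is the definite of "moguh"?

mogoh

pudvih and gupni both have last vowel 'i' yet inflect differently (pudvoh, gugupni), so the last vowel is not what conditions the rule; whether the stem ends in a vowel or a consonant is.
"moguh" ends in a consonant. The stems ending in a consonant (ramen → ramon, gapaf → gapof, pudvih → pudvoh) change the last vowel to 'o'.
The other pattern: stems ending in a vowel repeat the first consonant+vowel as a prefix.
So moguh → mogoh.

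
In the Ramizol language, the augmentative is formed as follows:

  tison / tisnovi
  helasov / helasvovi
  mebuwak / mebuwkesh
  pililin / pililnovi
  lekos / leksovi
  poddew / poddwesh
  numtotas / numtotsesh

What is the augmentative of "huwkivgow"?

huwkivgwovi

"huwkivgow" has last vowel 'o'. The stems whose last vowel is 'o' (lekos → leksovi, helasov → helasvovi, tison → tisnovi) delete the last vowel and add -ovi.
The other pattern: stems whose last vowel is 'a' or 'e' delete the last vowel and add -esh.
So huwkivgow → huwkivgwovi.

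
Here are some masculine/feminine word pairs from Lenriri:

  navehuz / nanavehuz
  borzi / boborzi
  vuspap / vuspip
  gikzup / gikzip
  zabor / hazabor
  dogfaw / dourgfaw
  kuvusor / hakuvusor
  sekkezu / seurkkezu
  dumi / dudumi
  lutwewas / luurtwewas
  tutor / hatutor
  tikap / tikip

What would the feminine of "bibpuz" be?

"bibpuz" ends in -z. The one such stem in the data (navehuz → nanavehuz) repeats the first consonant+vowel as a prefix (as do borzi, dumi), so the same rule applies.
So bibpuz → bibibpuz.

bibibpuz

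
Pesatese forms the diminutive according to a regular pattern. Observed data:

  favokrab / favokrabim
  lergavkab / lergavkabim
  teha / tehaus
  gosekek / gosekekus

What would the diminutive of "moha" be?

favokrab and teha both have last vowel 'a' yet inflect differently (favokrabim, tehaus), so the last vowel is not what conditions the rule; the final letter is.
"moha" ends in -a. The one such stem in the data (teha → tehaus) adds -us, so the same rule applies.
The other pattern: stems ending in -b add -im.
So moha → mohaus.

mohaus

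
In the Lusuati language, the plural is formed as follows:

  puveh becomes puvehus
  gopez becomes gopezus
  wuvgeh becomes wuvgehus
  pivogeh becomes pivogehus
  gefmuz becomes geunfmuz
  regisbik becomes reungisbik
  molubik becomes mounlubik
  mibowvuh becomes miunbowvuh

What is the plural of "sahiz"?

saunhiz

"sahiz" has last vowel 'i'. The stems whose last vowel is 'i' (regisbik → reungisbik, molubik → mounlubik) insert -un- after the first vowel.
The other pattern: stems whose last vowel is 'e' add -us.
So sahiz → saunhiz.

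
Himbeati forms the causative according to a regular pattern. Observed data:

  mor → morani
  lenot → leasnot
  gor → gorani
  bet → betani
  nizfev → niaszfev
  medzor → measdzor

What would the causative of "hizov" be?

hiaszov

"hizov" has 2 vowels. The stems with 2 vowels (medzor → measdzor, lenot → leasnot, nizfev → niaszfev) insert -as- after the first vowel.
The other pattern: stems with 1 vowel add -ani.
So hizov → hiaszov.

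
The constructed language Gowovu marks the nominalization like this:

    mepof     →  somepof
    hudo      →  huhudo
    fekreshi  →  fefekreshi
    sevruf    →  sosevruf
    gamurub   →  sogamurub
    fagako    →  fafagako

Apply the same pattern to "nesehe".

nenesehe

"nesehe" ends in a vowel. The stems ending in a vowel (fekreshi → fefekreshi, fagako → fafagako, hudo → huhudo) repeat the first consonant+vowel as a prefix.
The other pattern: stems ending in a consonant add the prefix so-.
So nesehe → nenesehe.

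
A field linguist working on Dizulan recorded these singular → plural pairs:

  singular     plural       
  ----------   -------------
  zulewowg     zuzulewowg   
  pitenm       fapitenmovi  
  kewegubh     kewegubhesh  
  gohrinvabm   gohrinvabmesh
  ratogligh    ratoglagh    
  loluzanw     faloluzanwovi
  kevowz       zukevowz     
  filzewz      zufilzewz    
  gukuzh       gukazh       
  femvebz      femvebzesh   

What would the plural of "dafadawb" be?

zudafadawb

"dafadawb" has second-to-last letter 'w'. The stems whose second-to-last letter is 'w' (filzewz → zufilzewz, kevowz → zukevowz, zulewowg → zuzulewowg) add the prefix zu-.
The other patterns: stems whose second-to-last letter is 'b' add -esh; stems whose second-to-last letter is 'n' add fa- … -ovi around the stem; stems whose second-to-last letter is 'g' or 'z' change the last vowel to 'a'.
So dafadawb → zudafadawb.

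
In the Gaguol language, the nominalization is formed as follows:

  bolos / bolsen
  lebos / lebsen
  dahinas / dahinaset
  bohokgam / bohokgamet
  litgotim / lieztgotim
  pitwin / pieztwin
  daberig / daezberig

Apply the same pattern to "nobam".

lebos and dahinas both end in -s yet inflect differently (lebsen, dahinaset), so the final letter is not what conditions the rule; the last vowel is.
"nobam" has last vowel 'a'. The stems whose last vowel is 'a' (bohokgam → bohokgamet, dahinas → dahinaset) add -et.
The other patterns: stems whose last vowel is 'o' delete the last vowel and add -en; stems whose last vowel is 'i' insert -ez- after the first vowel.
So nobam → nobamet.

nobamet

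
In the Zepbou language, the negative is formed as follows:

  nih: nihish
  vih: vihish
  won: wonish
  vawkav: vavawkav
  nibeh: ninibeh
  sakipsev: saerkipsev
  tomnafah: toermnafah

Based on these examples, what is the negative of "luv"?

nih and nibeh both end in -h yet inflect differently (nihish, ninibeh), so the final letter is not what conditions the rule; the number of vowels is.
"luv" has 1 vowel. The stems with 1 vowel (nih → nihish, vih → vihish, won → wonish) add -ish.
So luv → luvish.

luvish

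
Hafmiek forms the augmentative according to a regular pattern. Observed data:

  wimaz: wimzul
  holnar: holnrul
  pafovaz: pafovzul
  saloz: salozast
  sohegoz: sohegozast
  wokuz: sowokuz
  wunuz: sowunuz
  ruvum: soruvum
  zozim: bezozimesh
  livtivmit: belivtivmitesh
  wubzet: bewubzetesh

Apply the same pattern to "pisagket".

"pisagket" has last vowel 'e'. The one such stem in the data (wubzet → bewubzetesh) adds be- … -esh around the stem, so the same rule applies.
The other patterns: stems whose last vowel is 'a' delete the last vowel and add -ul; stems whose last vowel is 'o' add -ast; stems whose last vowel is 'u' add the prefix so-.
So pisagket → bepisagketesh.

bepisagketesh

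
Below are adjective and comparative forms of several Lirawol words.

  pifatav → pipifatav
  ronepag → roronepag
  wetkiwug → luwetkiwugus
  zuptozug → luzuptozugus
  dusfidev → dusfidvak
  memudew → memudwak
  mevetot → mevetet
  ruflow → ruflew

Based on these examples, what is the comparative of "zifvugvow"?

"zifvugvow" has last vowel 'o'. The stems whose last vowel is 'o' (mevetot → mevetet, ruflow → ruflew) change the last vowel to 'e'.
The other patterns: stems whose last vowel is 'a' repeat the first consonant+vowel as a prefix; stems whose last vowel is 'u' add lu- … -us around the stem; stems whose last vowel is 'e' delete the last vowel and add -ak.
So zifvugvow → zifvugvew.

zifvugvew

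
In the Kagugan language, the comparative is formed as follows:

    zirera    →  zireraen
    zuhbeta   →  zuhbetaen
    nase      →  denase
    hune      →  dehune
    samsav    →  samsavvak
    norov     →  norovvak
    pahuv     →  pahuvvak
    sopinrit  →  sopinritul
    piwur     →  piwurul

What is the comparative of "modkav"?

zirera and samsav both have last vowel 'a' yet inflect differently (zireraen, samsavvak), so the last vowel is not what conditions the rule; the final letter is.
"modkav" ends in -v. The stems ending in -v (samsav → samsavvak, norov → norovvak, pahuv → pahuvvak) double the final consonant and add -ak.
So modkav → modkavvak.

modkavvak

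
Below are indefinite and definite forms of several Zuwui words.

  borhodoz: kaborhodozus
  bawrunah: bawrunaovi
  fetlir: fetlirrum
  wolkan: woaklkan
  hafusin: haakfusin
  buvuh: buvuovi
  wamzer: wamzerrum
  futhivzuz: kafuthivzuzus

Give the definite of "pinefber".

"pinefber" ends in -r. The stems ending in -r (fetlir → fetlirrum, wamzer → wamzerrum) double the final consonant and add -um.
So pinefber → pinefberrum.

pinefberrum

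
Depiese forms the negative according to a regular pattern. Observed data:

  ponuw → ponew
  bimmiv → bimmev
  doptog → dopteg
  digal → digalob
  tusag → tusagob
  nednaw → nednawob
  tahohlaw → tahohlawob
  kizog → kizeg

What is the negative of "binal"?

nednaw and ponuw both end in -w yet inflect differently (nednawob, ponew), so the final letter is not what conditions the rule; the last vowel is.
"binal" has last vowel 'a'. The stems whose last vowel is 'a' (nednaw → nednawob, tusag → tusagob, tahohlaw → tahohlawob) add -ob.
The other pattern: stems whose last vowel is 'i', 'o' or 'u' change the last vowel to 'e'.
So binal → binalob.

binalob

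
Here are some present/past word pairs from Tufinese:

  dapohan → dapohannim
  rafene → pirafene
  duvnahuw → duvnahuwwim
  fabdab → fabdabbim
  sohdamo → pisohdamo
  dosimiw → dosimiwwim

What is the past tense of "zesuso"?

rafene and dosimiw both have 3 vowels yet inflect differently (pirafene, dosimiwwim), so the number of vowels is not what conditions the rule; whether the stem ends in a vowel or a consonant is.
"zesuso" ends in a vowel. The stems ending in a vowel (rafene → pirafene, sohdamo → pisohdamo) add the prefix pi-.
The other pattern: stems ending in a consonant double the final consonant and add -im.
So zesuso → pizesuso.

pizesuso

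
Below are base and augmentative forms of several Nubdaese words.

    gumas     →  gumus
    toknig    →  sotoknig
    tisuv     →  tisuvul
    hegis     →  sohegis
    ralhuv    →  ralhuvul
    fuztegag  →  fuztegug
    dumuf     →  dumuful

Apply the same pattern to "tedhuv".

toknig and fuztegag both end in -g yet inflect differently (sotoknig, fuztegug), so the final letter is not what conditions the rule; the last vowel is.
"tedhuv" has last vowel 'u'. The stems whose last vowel is 'u' (dumuf → dumuful, tisuv → tisuvul, ralhuv → ralhuvul) add -ul.
The other patterns: stems whose last vowel is 'i' add the prefix so-; stems whose last vowel is 'a' change the last vowel to 'u'.
So tedhuv → tedhuvul.

tedhuvul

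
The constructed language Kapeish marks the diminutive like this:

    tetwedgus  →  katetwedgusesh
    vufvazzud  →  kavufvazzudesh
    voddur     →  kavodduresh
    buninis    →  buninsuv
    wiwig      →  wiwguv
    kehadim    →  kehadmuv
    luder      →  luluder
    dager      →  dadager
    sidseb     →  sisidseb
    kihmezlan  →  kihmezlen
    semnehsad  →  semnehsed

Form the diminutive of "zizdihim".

tetwedgus and buninis both end in -s yet inflect differently (katetwedgusesh, buninsuv), so the final letter is not what conditions the rule; the last vowel is.
"zizdihim" has last vowel 'i'. The stems whose last vowel is 'i' (buninis → buninsuv, wiwig → wiwguv, kehadim → kehadmuv) delete the last vowel and add -uv.
So zizdihim → zizdihmuv.

zizdihmuv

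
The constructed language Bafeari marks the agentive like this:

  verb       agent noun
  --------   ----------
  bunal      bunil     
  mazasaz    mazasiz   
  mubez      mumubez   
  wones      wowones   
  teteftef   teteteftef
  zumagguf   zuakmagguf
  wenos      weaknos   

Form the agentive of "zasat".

zasit

"zasat" has last vowel 'a'. The stems whose last vowel is 'a' (bunal → bunil, mazasaz → mazasiz) change the last vowel to 'i'.
The other patterns: stems whose last vowel is 'e' repeat the first consonant+vowel as a prefix; stems whose last vowel is 'o' or 'u' insert -ak- after the first vowel.
So zasat → zasit.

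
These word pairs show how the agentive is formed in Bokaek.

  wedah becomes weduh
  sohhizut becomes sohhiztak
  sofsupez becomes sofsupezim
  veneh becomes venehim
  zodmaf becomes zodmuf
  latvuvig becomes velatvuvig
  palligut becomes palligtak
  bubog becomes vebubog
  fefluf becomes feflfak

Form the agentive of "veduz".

vedzak

veneh and wedah both end in -h yet inflect differently (venehim, weduh), so the final letter is not what conditions the rule; the last vowel is.
"veduz" has last vowel 'u'. The stems whose last vowel is 'u' (palligut → palligtak, sohhizut → sohhiztak, fefluf → feflfak) delete the last vowel and add -ak.
The other patterns: stems whose last vowel is 'e' add -im; stems whose last vowel is 'i' or 'o' add the prefix ve-; stems whose last vowel is 'a' change the last vowel to 'u'.
So veduz → vedzak.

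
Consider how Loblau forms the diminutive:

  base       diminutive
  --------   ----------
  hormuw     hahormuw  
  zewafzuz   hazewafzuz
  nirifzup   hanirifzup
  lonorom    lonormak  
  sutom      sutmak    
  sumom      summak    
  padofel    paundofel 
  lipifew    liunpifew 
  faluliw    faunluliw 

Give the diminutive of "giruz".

"giruz" has last vowel 'u'. The stems whose last vowel is 'u' (hormuw → hahormuw, zewafzuz → hazewafzuz, nirifzup → hanirifzup) add the prefix ha-.
The other patterns: stems whose last vowel is 'o' delete the last vowel and add -ak; stems whose last vowel is 'e' or 'i' insert -un- after the first vowel.
So giruz → hagiruz.

hagiruz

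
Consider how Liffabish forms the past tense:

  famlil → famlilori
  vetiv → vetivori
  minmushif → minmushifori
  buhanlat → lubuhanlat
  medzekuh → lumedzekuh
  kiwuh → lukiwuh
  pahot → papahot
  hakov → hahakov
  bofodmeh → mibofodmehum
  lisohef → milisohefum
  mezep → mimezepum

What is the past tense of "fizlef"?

buhanlat and pahot both end in -t yet inflect differently (lubuhanlat, papahot), so the final letter is not what conditions the rule; the last vowel is.
"fizlef" has last vowel 'e'. The stems whose last vowel is 'e' (bofodmeh → mibofodmehum, lisohef → milisohefum, mezep → mimezepum) add mi- … -um around the stem.
The other patterns: stems whose last vowel is 'i' add -ori; stems whose last vowel is 'a' or 'u' add the prefix lu-; stems whose last vowel is 'o' repeat the first consonant+vowel as a prefix.
So fizlef → mifizlefum.

mifizlefum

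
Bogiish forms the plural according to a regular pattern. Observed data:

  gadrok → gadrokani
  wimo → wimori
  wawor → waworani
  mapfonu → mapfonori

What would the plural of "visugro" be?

visugrori

wawor and wimo both have last vowel 'o' yet inflect differently (waworani, wimori), so the last vowel is not what conditions the rule; whether the stem ends in a vowel or a consonant is.
"visugro" ends in a vowel. The stems ending in a vowel (mapfonu → mapfonori, wimo → wimori) drop the final letter and add -ori.
The other pattern: stems ending in a consonant add -ani.
So visugro → visugrori.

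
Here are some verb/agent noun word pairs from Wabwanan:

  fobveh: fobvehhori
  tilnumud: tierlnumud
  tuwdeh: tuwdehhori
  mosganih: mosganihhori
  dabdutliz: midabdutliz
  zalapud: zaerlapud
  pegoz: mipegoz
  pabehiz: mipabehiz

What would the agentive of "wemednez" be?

miwemednez

mosganih and dabdutliz both have last vowel 'i' yet inflect differently (mosganihhori, midabdutliz), so the last vowel is not what conditions the rule; the final letter is.
"wemednez" ends in -z. The stems ending in -z (dabdutliz → midabdutliz, pegoz → mipegoz, pabehiz → mipabehiz) add the prefix mi-.
The other patterns: stems ending in -h double the final consonant and add -ori; stems ending in -d insert -er- after the first vowel.
So wemednez → miwemednez.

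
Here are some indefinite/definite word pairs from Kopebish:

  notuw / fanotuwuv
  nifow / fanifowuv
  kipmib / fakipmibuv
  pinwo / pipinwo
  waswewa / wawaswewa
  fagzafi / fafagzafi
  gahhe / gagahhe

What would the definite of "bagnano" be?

"bagnano" ends in a vowel. The stems ending in a vowel (pinwo → pipinwo, waswewa → wawaswewa, fagzafi → fafagzafi) repeat the first consonant+vowel as a prefix.
The other pattern: stems ending in a consonant add fa- … -uv around the stem.
So bagnano → babagnano.

babagnano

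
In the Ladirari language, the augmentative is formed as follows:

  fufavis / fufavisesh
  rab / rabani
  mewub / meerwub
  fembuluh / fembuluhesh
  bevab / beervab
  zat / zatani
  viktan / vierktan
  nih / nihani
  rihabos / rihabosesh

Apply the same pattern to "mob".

mobani

"mob" has 1 vowel. The stems with 1 vowel (nih → nihani, rab → rabani, zat → zatani) add -ani.
So mob → mobani.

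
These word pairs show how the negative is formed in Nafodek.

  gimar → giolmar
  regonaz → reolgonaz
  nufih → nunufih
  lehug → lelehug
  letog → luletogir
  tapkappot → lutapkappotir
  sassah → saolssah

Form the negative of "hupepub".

"hupepub" has last vowel 'u'. The one such stem in the data (lehug → lelehug) repeats the first consonant+vowel as a prefix (as does nufih), so the same rule applies.
So hupepub → huhupepub.

huhupepub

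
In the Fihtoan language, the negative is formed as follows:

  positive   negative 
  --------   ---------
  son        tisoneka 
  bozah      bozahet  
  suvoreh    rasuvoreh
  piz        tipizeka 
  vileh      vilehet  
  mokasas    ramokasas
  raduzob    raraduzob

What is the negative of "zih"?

tiziheka

vileh and suvoreh both end in -h yet inflect differently (vilehet, rasuvoreh), so the final letter is not what conditions the rule; the number of vowels is.
"zih" has 1 vowel. The stems with 1 vowel (son → tisoneka, piz → tipizeka) add ti- … -eka around the stem.
The other patterns: stems with 2 vowels add -et; stems with 3 vowels add the prefix ra-.
So zih → tiziheka.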